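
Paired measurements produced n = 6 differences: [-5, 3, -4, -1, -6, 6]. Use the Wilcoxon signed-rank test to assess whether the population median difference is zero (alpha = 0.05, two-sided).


Step 1: Drop any zero differences (none here) and take |d_i|.
|d| = [5, 3, 4, 1, 6, 6]
Step 2: Midrank |d_i| (ties get averaged ranks).
ranks: |5|->4, |3|->2, |4|->3, |1|->1, |6|->5.5, |6|->5.5
Step 3: Attach original signs; sum ranks with positive sign and with negative sign.
W+ = 2 + 5.5 = 7.5
W- = 4 + 3 + 1 + 5.5 = 13.5
(Check: W+ + W- = 21 should equal n(n+1)/2 = 21.)
Step 4: Test statistic W = min(W+, W-) = 7.5.
Step 5: Ties in |d|, so use the tie-corrected normal approximation.
        E[W] = n(n+1)/4 = 6*7/4 = 10.5.
        Tie groups: |d|=6 (t=2); sum(t^3 - t) = 6.
        Var[W] = n(n+1)(2n+1)/24 - sum(t^3-t)/48 = 546/24 - 6/48 = 22.625.
        z = (W - E[W]) / sqrt(Var[W]) = (7.5 - 10.5) / 4.7566 = -0.6307.
        Two-sided p = 2*Phi(z) = 0.528233.
Step 6: alpha = 0.05. fail to reject H0.

W+ = 7.5, W- = 13.5, W = min = 7.5, p = 0.528233, fail to reject H0.


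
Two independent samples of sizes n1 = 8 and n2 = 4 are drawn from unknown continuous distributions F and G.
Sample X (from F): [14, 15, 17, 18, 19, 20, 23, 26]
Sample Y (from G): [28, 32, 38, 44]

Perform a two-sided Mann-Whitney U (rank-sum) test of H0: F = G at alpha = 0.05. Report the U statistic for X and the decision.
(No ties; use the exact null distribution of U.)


Step 1: Combine and sort all 12 observations; assign midranks.
sorted (value, group): (14,X), (15,X), (17,X), (18,X), (19,X), (20,X), (23,X), (26,X), (28,Y), (32,Y), (38,Y), (44,Y)
ranks: 14->1, 15->2, 17->3, 18->4, 19->5, 20->6, 23->7, 26->8, 28->9, 32->10, 38->11, 44->12
Step 2: Rank sum for X: R1 = 1 + 2 + 3 + 4 + 5 + 6 + 7 + 8 = 36.
Step 3: U_X = R1 - n1(n1+1)/2 = 36 - 8*9/2 = 36 - 36 = 0.
       U_Y = n1*n2 - U_X = 32 - 0 = 32.
Step 4: No ties, so the exact null distribution of U (based on enumerating the C(12,8) = 495 equally likely rank assignments) gives the two-sided p-value.
Step 5: p-value = 0.004040; compare to alpha = 0.05. reject H0.

U_X = 0, p = 0.004040, reject H0 at alpha = 0.05.


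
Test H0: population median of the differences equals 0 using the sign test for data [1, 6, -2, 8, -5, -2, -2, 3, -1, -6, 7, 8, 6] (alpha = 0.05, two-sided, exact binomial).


Step 1: Discard zero differences. Original n = 13; n_eff = number of nonzero differences = 13.
Nonzero differences (with sign): +1, +6, -2, +8, -5, -2, -2, +3, -1, -6, +7, +8, +6
Step 2: Count signs: positive = 7, negative = 6.
Step 3: Under H0: P(positive) = 0.5, so the number of positives S ~ Bin(13, 0.5).
Step 4: Two-sided exact p-value = sum of Bin(13,0.5) probabilities at or below the observed probability = 1.000000.
Step 5: alpha = 0.05. fail to reject H0.

n_eff = 13, pos = 7, neg = 6, p = 1.000000, fail to reject H0.


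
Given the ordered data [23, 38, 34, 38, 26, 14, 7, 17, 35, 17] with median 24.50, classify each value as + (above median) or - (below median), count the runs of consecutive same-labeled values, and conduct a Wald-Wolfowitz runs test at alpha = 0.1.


Step 1: Compute median = 24.50; label A = above, B = below.
Labels in order: BAAAABBBAB  (n_A = 5, n_B = 5)
Step 2: Count runs R = 5.
Step 3: Under H0 (random ordering), E[R] = 2*n_A*n_B/(n_A+n_B) + 1 = 2*5*5/10 + 1 = 6.0000.
        Var[R] = 2*n_A*n_B*(2*n_A*n_B - n_A - n_B) / ((n_A+n_B)^2 * (n_A+n_B-1)) = 2000/900 = 2.2222.
        SD[R] = 1.4907.
Step 4: Continuity-corrected z = (R + 0.5 - E[R]) / SD[R] = (5 + 0.5 - 6.0000) / 1.4907 = -0.3354.
Step 5: Two-sided p-value via normal approximation = 2*(1 - Phi(|z|)) = 0.737316.
Step 6: alpha = 0.1. fail to reject H0.

R = 5, z = -0.3354, p = 0.737316, fail to reject H0.


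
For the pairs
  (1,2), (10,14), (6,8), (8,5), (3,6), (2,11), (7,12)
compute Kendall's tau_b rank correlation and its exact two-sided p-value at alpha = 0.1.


Step 1: Enumerate the 21 unordered pairs (i,j) with i<j and classify each by sign(x_j-x_i) * sign(y_j-y_i).
  (1,2):dx=+9,dy=+12->C; (1,3):dx=+5,dy=+6->C; (1,4):dx=+7,dy=+3->C; (1,5):dx=+2,dy=+4->C
  (1,6):dx=+1,dy=+9->C; (1,7):dx=+6,dy=+10->C; (2,3):dx=-4,dy=-6->C; (2,4):dx=-2,dy=-9->C
  (2,5):dx=-7,dy=-8->C; (2,6):dx=-8,dy=-3->C; (2,7):dx=-3,dy=-2->C; (3,4):dx=+2,dy=-3->D
  (3,5):dx=-3,dy=-2->C; (3,6):dx=-4,dy=+3->D; (3,7):dx=+1,dy=+4->C; (4,5):dx=-5,dy=+1->D
  (4,6):dx=-6,dy=+6->D; (4,7):dx=-1,dy=+7->D; (5,6):dx=-1,dy=+5->D; (5,7):dx=+4,dy=+6->C
  (6,7):dx=+5,dy=+1->C
Step 2: C = 15, D = 6, total pairs = 21.
Step 3: tau = (C - D)/(n(n-1)/2) = (15 - 6)/21 = 0.428571.
Step 4: Exact two-sided p-value (enumerate n! = 5040 permutations of y under H0): p = 0.238889.
Step 5: alpha = 0.1. fail to reject H0.

tau_b = 0.4286 (C=15, D=6), p = 0.238889, fail to reject H0.


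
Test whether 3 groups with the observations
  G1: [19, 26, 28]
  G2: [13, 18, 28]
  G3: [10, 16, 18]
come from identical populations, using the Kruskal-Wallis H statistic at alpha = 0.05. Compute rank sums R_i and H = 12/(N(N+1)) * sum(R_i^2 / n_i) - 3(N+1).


Step 1: Combine all N = 9 observations and assign midranks.
sorted (value, group, rank): (10,G3,1), (13,G2,2), (16,G3,3), (18,G2,4.5), (18,G3,4.5), (19,G1,6), (26,G1,7), (28,G1,8.5), (28,G2,8.5)
Step 2: Sum ranks within each group.
R_1 = 21.5 (n_1 = 3)
R_2 = 15 (n_2 = 3)
R_3 = 8.5 (n_3 = 3)
Step 3: H = 12/(N(N+1)) * sum(R_i^2/n_i) - 3(N+1)
     = 12/(9*10) * (21.5^2/3 + 15^2/3 + 8.5^2/3) - 3*10
     = 0.133333 * 253.167 - 30
     = 3.755556.
Step 4: Ties present; correction factor C = 1 - 12/(9^3 - 9) = 0.983333. Corrected H = 3.755556 / 0.983333 = 3.819209.
Step 5: Under H0, H ~ chi^2(2); p-value = 0.148139.
Step 6: alpha = 0.05. fail to reject H0.

H = 3.8192, df = 2, p = 0.148139, fail to reject H0.


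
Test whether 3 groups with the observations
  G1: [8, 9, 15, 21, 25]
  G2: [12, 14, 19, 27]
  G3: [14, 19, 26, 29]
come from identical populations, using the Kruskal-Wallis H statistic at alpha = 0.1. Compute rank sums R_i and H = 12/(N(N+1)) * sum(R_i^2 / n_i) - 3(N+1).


Step 1: Combine all N = 13 observations and assign midranks.
sorted (value, group, rank): (8,G1,1), (9,G1,2), (12,G2,3), (14,G2,4.5), (14,G3,4.5), (15,G1,6), (19,G2,7.5), (19,G3,7.5), (21,G1,9), (25,G1,10), (26,G3,11), (27,G2,12), (29,G3,13)
Step 2: Sum ranks within each group.
R_1 = 28 (n_1 = 5)
R_2 = 27 (n_2 = 4)
R_3 = 36 (n_3 = 4)
Step 3: H = 12/(N(N+1)) * sum(R_i^2/n_i) - 3(N+1)
     = 12/(13*14) * (28^2/5 + 27^2/4 + 36^2/4) - 3*14
     = 0.065934 * 663.05 - 42
     = 1.717582.
Step 4: Ties present; correction factor C = 1 - 12/(13^3 - 13) = 0.994505. Corrected H = 1.717582 / 0.994505 = 1.727072.
Step 5: Under H0, H ~ chi^2(2); p-value = 0.421668.
Step 6: alpha = 0.1. fail to reject H0.

H = 1.7271, df = 2, p = 0.421668, fail to reject H0.


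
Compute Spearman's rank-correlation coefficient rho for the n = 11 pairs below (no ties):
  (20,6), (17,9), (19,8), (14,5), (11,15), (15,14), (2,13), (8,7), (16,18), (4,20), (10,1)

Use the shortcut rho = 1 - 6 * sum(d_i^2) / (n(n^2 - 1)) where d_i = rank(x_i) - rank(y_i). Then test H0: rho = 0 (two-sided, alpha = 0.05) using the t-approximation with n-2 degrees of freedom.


Step 1: Rank x and y separately (midranks; no ties here).
rank(x): 20->11, 17->9, 19->10, 14->6, 11->5, 15->7, 2->1, 8->3, 16->8, 4->2, 10->4
rank(y): 6->3, 9->6, 8->5, 5->2, 15->9, 14->8, 13->7, 7->4, 18->10, 20->11, 1->1
Step 2: d_i = R_x(i) - R_y(i); compute d_i^2.
  (11-3)^2=64, (9-6)^2=9, (10-5)^2=25, (6-2)^2=16, (5-9)^2=16, (7-8)^2=1, (1-7)^2=36, (3-4)^2=1, (8-10)^2=4, (2-11)^2=81, (4-1)^2=9
sum(d^2) = 262.
Step 3: rho = 1 - 6*262 / (11*(11^2 - 1)) = 1 - 1572/1320 = -0.190909.
Step 4: Under H0, t = rho * sqrt((n-2)/(1-rho^2)) = -0.5835 ~ t(9).
Step 5: Two-sided p-value from the t-distribution with 9 df = 0.573913.
Step 6: alpha = 0.05. fail to reject H0.

rho = -0.1909, p = 0.573913, fail to reject H0 at alpha = 0.05.


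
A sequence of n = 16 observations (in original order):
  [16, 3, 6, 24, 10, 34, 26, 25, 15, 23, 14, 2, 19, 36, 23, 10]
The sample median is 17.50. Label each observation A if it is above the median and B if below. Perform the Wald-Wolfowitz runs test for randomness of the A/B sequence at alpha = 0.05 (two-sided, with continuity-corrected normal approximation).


Step 1: Compute median = 17.50; label A = above, B = below.
Labels in order: BBBABAAABABBAAAB  (n_A = 8, n_B = 8)
Step 2: Count runs R = 9.
Step 3: Under H0 (random ordering), E[R] = 2*n_A*n_B/(n_A+n_B) + 1 = 2*8*8/16 + 1 = 9.0000.
        Var[R] = 2*n_A*n_B*(2*n_A*n_B - n_A - n_B) / ((n_A+n_B)^2 * (n_A+n_B-1)) = 14336/3840 = 3.7333.
        SD[R] = 1.9322.
Step 4: R = E[R], so z = 0 with no continuity correction.
Step 5: Two-sided p-value via normal approximation = 2*(1 - Phi(|z|)) = 1.000000.
Step 6: alpha = 0.05. fail to reject H0.

R = 9, z = 0.0000, p = 1.000000, fail to reject H0.


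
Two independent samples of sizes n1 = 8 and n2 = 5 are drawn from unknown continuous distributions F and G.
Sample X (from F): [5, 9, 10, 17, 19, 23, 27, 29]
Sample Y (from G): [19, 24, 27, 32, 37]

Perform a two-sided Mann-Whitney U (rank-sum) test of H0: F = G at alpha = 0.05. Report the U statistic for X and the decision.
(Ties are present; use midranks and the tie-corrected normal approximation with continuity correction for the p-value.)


Step 1: Combine and sort all 13 observations; assign midranks.
sorted (value, group): (5,X), (9,X), (10,X), (17,X), (19,X), (19,Y), (23,X), (24,Y), (27,X), (27,Y), (29,X), (32,Y), (37,Y)
ranks: 5->1, 9->2, 10->3, 17->4, 19->5.5, 19->5.5, 23->7, 24->8, 27->9.5, 27->9.5, 29->11, 32->12, 37->13
Step 2: Rank sum for X: R1 = 1 + 2 + 3 + 4 + 5.5 + 7 + 9.5 + 11 = 43.
Step 3: U_X = R1 - n1(n1+1)/2 = 43 - 8*9/2 = 43 - 36 = 7.
       U_Y = n1*n2 - U_X = 40 - 7 = 33.
Step 4: Ties are present, so use the tie-corrected normal approximation (with continuity correction) for the p-value.
Step 5: p-value = 0.066526; compare to alpha = 0.05. fail to reject H0.

U_X = 7, p = 0.066526, fail to reject H0 at alpha = 0.05.


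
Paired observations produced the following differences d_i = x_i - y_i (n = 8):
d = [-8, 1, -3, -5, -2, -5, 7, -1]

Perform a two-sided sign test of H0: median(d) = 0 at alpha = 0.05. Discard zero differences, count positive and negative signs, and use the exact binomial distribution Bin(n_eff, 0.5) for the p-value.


Step 1: Discard zero differences. Original n = 8; n_eff = number of nonzero differences = 8.
Nonzero differences (with sign): -8, +1, -3, -5, -2, -5, +7, -1
Step 2: Count signs: positive = 2, negative = 6.
Step 3: Under H0: P(positive) = 0.5, so the number of positives S ~ Bin(8, 0.5).
Step 4: Two-sided exact p-value = sum of Bin(8,0.5) probabilities at or below the observed probability = 0.289062.
Step 5: alpha = 0.05. fail to reject H0.

n_eff = 8, pos = 2, neg = 6, p = 0.289062, fail to reject H0.


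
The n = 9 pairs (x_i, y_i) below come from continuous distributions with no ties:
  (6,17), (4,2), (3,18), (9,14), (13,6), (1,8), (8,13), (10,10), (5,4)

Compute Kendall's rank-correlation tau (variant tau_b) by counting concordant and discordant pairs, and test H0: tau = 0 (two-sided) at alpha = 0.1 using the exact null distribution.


Step 1: Enumerate the 36 unordered pairs (i,j) with i<j and classify each by sign(x_j-x_i) * sign(y_j-y_i).
  (1,2):dx=-2,dy=-15->C; (1,3):dx=-3,dy=+1->D; (1,4):dx=+3,dy=-3->D; (1,5):dx=+7,dy=-11->D
  (1,6):dx=-5,dy=-9->C; (1,7):dx=+2,dy=-4->D; (1,8):dx=+4,dy=-7->D; (1,9):dx=-1,dy=-13->C
  (2,3):dx=-1,dy=+16->D; (2,4):dx=+5,dy=+12->C; (2,5):dx=+9,dy=+4->C; (2,6):dx=-3,dy=+6->D
  (2,7):dx=+4,dy=+11->C; (2,8):dx=+6,dy=+8->C; (2,9):dx=+1,dy=+2->C; (3,4):dx=+6,dy=-4->D
  (3,5):dx=+10,dy=-12->D; (3,6):dx=-2,dy=-10->C; (3,7):dx=+5,dy=-5->D; (3,8):dx=+7,dy=-8->D
  (3,9):dx=+2,dy=-14->D; (4,5):dx=+4,dy=-8->D; (4,6):dx=-8,dy=-6->C; (4,7):dx=-1,dy=-1->C
  (4,8):dx=+1,dy=-4->D; (4,9):dx=-4,dy=-10->C; (5,6):dx=-12,dy=+2->D; (5,7):dx=-5,dy=+7->D
  (5,8):dx=-3,dy=+4->D; (5,9):dx=-8,dy=-2->C; (6,7):dx=+7,dy=+5->C; (6,8):dx=+9,dy=+2->C
  (6,9):dx=+4,dy=-4->D; (7,8):dx=+2,dy=-3->D; (7,9):dx=-3,dy=-9->C; (8,9):dx=-5,dy=-6->C
Step 2: C = 17, D = 19, total pairs = 36.
Step 3: tau = (C - D)/(n(n-1)/2) = (17 - 19)/36 = -0.055556.
Step 4: Exact two-sided p-value (enumerate n! = 362880 permutations of y under H0): p = 0.919455.
Step 5: alpha = 0.1. fail to reject H0.

tau_b = -0.0556 (C=17, D=19), p = 0.919455, fail to reject H0.


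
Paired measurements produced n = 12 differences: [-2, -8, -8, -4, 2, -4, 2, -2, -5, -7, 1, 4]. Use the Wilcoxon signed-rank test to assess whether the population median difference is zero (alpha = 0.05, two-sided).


Step 1: Drop any zero differences (none here) and take |d_i|.
|d| = [2, 8, 8, 4, 2, 4, 2, 2, 5, 7, 1, 4]
Step 2: Midrank |d_i| (ties get averaged ranks).
ranks: |2|->3.5, |8|->11.5, |8|->11.5, |4|->7, |2|->3.5, |4|->7, |2|->3.5, |2|->3.5, |5|->9, |7|->10, |1|->1, |4|->7
Step 3: Attach original signs; sum ranks with positive sign and with negative sign.
W+ = 3.5 + 3.5 + 1 + 7 = 15
W- = 3.5 + 11.5 + 11.5 + 7 + 7 + 3.5 + 9 + 10 = 63
(Check: W+ + W- = 78 should equal n(n+1)/2 = 78.)
Step 4: Test statistic W = min(W+, W-) = 15.
Step 5: Ties in |d|, so use the tie-corrected normal approximation.
        E[W] = n(n+1)/4 = 12*13/4 = 39.
        Tie groups: |d|=2 (t=4), |d|=4 (t=3), |d|=8 (t=2); sum(t^3 - t) = 90.
        Var[W] = n(n+1)(2n+1)/24 - sum(t^3-t)/48 = 3900/24 - 90/48 = 160.625.
        z = (W - E[W]) / sqrt(Var[W]) = (15 - 39) / 12.6738 = -1.8937.
        Two-sided p = 2*Phi(z) = 0.058269.
Step 6: alpha = 0.05. fail to reject H0.

W+ = 15, W- = 63, W = min = 15, p = 0.058269, fail to reject H0.


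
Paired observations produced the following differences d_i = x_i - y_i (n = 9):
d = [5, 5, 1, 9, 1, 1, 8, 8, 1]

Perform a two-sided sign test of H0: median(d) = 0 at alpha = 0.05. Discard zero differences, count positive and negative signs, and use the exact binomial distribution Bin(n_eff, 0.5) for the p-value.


Step 1: Discard zero differences. Original n = 9; n_eff = number of nonzero differences = 9.
Nonzero differences (with sign): +5, +5, +1, +9, +1, +1, +8, +8, +1
Step 2: Count signs: positive = 9, negative = 0.
Step 3: Under H0: P(positive) = 0.5, so the number of positives S ~ Bin(9, 0.5).
Step 4: Two-sided exact p-value = sum of Bin(9,0.5) probabilities at or below the observed probability = 0.003906.
Step 5: alpha = 0.05. reject H0.

n_eff = 9, pos = 9, neg = 0, p = 0.003906, reject H0.


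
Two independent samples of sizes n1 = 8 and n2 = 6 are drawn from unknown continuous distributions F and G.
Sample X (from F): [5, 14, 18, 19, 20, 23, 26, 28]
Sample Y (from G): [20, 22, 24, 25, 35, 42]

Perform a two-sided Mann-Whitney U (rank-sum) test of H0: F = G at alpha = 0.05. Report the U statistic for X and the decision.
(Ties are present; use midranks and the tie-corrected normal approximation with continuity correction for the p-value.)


Step 1: Combine and sort all 14 observations; assign midranks.
sorted (value, group): (5,X), (14,X), (18,X), (19,X), (20,X), (20,Y), (22,Y), (23,X), (24,Y), (25,Y), (26,X), (28,X), (35,Y), (42,Y)
ranks: 5->1, 14->2, 18->3, 19->4, 20->5.5, 20->5.5, 22->7, 23->8, 24->9, 25->10, 26->11, 28->12, 35->13, 42->14
Step 2: Rank sum for X: R1 = 1 + 2 + 3 + 4 + 5.5 + 8 + 11 + 12 = 46.5.
Step 3: U_X = R1 - n1(n1+1)/2 = 46.5 - 8*9/2 = 46.5 - 36 = 10.5.
       U_Y = n1*n2 - U_X = 48 - 10.5 = 37.5.
Step 4: Ties are present, so use the tie-corrected normal approximation (with continuity correction) for the p-value.
Step 5: p-value = 0.092930; compare to alpha = 0.05. fail to reject H0.

U_X = 10.5, p = 0.092930, fail to reject H0 at alpha = 0.05.


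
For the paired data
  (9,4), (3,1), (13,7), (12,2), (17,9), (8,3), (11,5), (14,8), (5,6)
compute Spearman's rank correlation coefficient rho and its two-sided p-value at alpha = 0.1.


Step 1: Rank x and y separately (midranks; no ties here).
rank(x): 9->4, 3->1, 13->7, 12->6, 17->9, 8->3, 11->5, 14->8, 5->2
rank(y): 4->4, 1->1, 7->7, 2->2, 9->9, 3->3, 5->5, 8->8, 6->6
Step 2: d_i = R_x(i) - R_y(i); compute d_i^2.
  (4-4)^2=0, (1-1)^2=0, (7-7)^2=0, (6-2)^2=16, (9-9)^2=0, (3-3)^2=0, (5-5)^2=0, (8-8)^2=0, (2-6)^2=16
sum(d^2) = 32.
Step 3: rho = 1 - 6*32 / (9*(9^2 - 1)) = 1 - 192/720 = 0.733333.
Step 4: Under H0, t = rho * sqrt((n-2)/(1-rho^2)) = 2.8538 ~ t(7).
Step 5: Two-sided p-value from the t-distribution with 7 df = 0.024554.
Step 6: alpha = 0.1. reject H0.

rho = 0.7333, p = 0.024554, reject H0 at alpha = 0.1.


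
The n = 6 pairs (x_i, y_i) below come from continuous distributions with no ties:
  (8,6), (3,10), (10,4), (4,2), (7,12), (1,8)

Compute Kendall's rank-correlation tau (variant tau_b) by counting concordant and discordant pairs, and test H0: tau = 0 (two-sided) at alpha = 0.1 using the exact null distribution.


Step 1: Enumerate the 15 unordered pairs (i,j) with i<j and classify each by sign(x_j-x_i) * sign(y_j-y_i).
  (1,2):dx=-5,dy=+4->D; (1,3):dx=+2,dy=-2->D; (1,4):dx=-4,dy=-4->C; (1,5):dx=-1,dy=+6->D
  (1,6):dx=-7,dy=+2->D; (2,3):dx=+7,dy=-6->D; (2,4):dx=+1,dy=-8->D; (2,5):dx=+4,dy=+2->C
  (2,6):dx=-2,dy=-2->C; (3,4):dx=-6,dy=-2->C; (3,5):dx=-3,dy=+8->D; (3,6):dx=-9,dy=+4->D
  (4,5):dx=+3,dy=+10->C; (4,6):dx=-3,dy=+6->D; (5,6):dx=-6,dy=-4->C
Step 2: C = 6, D = 9, total pairs = 15.
Step 3: tau = (C - D)/(n(n-1)/2) = (6 - 9)/15 = -0.200000.
Step 4: Exact two-sided p-value (enumerate n! = 720 permutations of y under H0): p = 0.719444.
Step 5: alpha = 0.1. fail to reject H0.

tau_b = -0.2000 (C=6, D=9), p = 0.719444, fail to reject H0.


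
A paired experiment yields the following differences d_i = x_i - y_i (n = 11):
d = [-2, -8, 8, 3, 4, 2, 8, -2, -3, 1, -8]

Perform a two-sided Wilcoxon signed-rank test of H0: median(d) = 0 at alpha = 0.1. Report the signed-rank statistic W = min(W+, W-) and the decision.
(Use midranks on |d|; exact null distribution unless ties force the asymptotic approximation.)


Step 1: Drop any zero differences (none here) and take |d_i|.
|d| = [2, 8, 8, 3, 4, 2, 8, 2, 3, 1, 8]
Step 2: Midrank |d_i| (ties get averaged ranks).
ranks: |2|->3, |8|->9.5, |8|->9.5, |3|->5.5, |4|->7, |2|->3, |8|->9.5, |2|->3, |3|->5.5, |1|->1, |8|->9.5
Step 3: Attach original signs; sum ranks with positive sign and with negative sign.
W+ = 9.5 + 5.5 + 7 + 3 + 9.5 + 1 = 35.5
W- = 3 + 9.5 + 3 + 5.5 + 9.5 = 30.5
(Check: W+ + W- = 66 should equal n(n+1)/2 = 66.)
Step 4: Test statistic W = min(W+, W-) = 30.5.
Step 5: Ties in |d|, so use the tie-corrected normal approximation.
        E[W] = n(n+1)/4 = 11*12/4 = 33.
        Tie groups: |d|=2 (t=3), |d|=3 (t=2), |d|=8 (t=4); sum(t^3 - t) = 90.
        Var[W] = n(n+1)(2n+1)/24 - sum(t^3-t)/48 = 3036/24 - 90/48 = 124.625.
        z = (W - E[W]) / sqrt(Var[W]) = (30.5 - 33) / 11.1636 = -0.2239.
        Two-sided p = 2*Phi(z) = 0.822802.
Step 6: alpha = 0.1. fail to reject H0.

W+ = 35.5, W- = 30.5, W = min = 30.5, p = 0.822802, fail to reject H0.


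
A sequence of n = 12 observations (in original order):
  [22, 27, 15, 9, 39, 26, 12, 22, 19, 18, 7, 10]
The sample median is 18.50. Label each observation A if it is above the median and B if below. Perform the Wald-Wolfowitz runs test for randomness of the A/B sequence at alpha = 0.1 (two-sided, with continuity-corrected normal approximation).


Step 1: Compute median = 18.50; label A = above, B = below.
Labels in order: AABBAABAABBB  (n_A = 6, n_B = 6)
Step 2: Count runs R = 6.
Step 3: Under H0 (random ordering), E[R] = 2*n_A*n_B/(n_A+n_B) + 1 = 2*6*6/12 + 1 = 7.0000.
        Var[R] = 2*n_A*n_B*(2*n_A*n_B - n_A - n_B) / ((n_A+n_B)^2 * (n_A+n_B-1)) = 4320/1584 = 2.7273.
        SD[R] = 1.6514.
Step 4: Continuity-corrected z = (R + 0.5 - E[R]) / SD[R] = (6 + 0.5 - 7.0000) / 1.6514 = -0.3028.
Step 5: Two-sided p-value via normal approximation = 2*(1 - Phi(|z|)) = 0.762069.
Step 6: alpha = 0.1. fail to reject H0.

R = 6, z = -0.3028, p = 0.762069, fail to reject H0.


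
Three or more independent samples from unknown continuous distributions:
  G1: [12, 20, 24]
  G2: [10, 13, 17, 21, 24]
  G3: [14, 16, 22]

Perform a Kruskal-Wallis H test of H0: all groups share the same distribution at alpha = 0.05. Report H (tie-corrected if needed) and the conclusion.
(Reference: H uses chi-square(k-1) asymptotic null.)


Step 1: Combine all N = 11 observations and assign midranks.
sorted (value, group, rank): (10,G2,1), (12,G1,2), (13,G2,3), (14,G3,4), (16,G3,5), (17,G2,6), (20,G1,7), (21,G2,8), (22,G3,9), (24,G1,10.5), (24,G2,10.5)
Step 2: Sum ranks within each group.
R_1 = 19.5 (n_1 = 3)
R_2 = 28.5 (n_2 = 5)
R_3 = 18 (n_3 = 3)
Step 3: H = 12/(N(N+1)) * sum(R_i^2/n_i) - 3(N+1)
     = 12/(11*12) * (19.5^2/3 + 28.5^2/5 + 18^2/3) - 3*12
     = 0.090909 * 397.2 - 36
     = 0.109091.
Step 4: Ties present; correction factor C = 1 - 6/(11^3 - 11) = 0.995455. Corrected H = 0.109091 / 0.995455 = 0.109589.
Step 5: Under H0, H ~ chi^2(2); p-value = 0.946680.
Step 6: alpha = 0.05. fail to reject H0.

H = 0.1096, df = 2, p = 0.946680, fail to reject H0.


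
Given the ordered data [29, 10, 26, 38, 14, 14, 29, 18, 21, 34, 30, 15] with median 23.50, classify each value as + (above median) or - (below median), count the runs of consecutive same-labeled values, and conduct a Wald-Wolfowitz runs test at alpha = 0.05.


Step 1: Compute median = 23.50; label A = above, B = below.
Labels in order: ABAABBABBAAB  (n_A = 6, n_B = 6)
Step 2: Count runs R = 8.
Step 3: Under H0 (random ordering), E[R] = 2*n_A*n_B/(n_A+n_B) + 1 = 2*6*6/12 + 1 = 7.0000.
        Var[R] = 2*n_A*n_B*(2*n_A*n_B - n_A - n_B) / ((n_A+n_B)^2 * (n_A+n_B-1)) = 4320/1584 = 2.7273.
        SD[R] = 1.6514.
Step 4: Continuity-corrected z = (R - 0.5 - E[R]) / SD[R] = (8 - 0.5 - 7.0000) / 1.6514 = 0.3028.
Step 5: Two-sided p-value via normal approximation = 2*(1 - Phi(|z|)) = 0.762069.
Step 6: alpha = 0.05. fail to reject H0.

R = 8, z = 0.3028, p = 0.762069, fail to reject H0.


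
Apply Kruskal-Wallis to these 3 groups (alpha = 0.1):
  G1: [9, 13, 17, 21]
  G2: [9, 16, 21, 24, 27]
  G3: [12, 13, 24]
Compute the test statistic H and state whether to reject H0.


Step 1: Combine all N = 12 observations and assign midranks.
sorted (value, group, rank): (9,G1,1.5), (9,G2,1.5), (12,G3,3), (13,G1,4.5), (13,G3,4.5), (16,G2,6), (17,G1,7), (21,G1,8.5), (21,G2,8.5), (24,G2,10.5), (24,G3,10.5), (27,G2,12)
Step 2: Sum ranks within each group.
R_1 = 21.5 (n_1 = 4)
R_2 = 38.5 (n_2 = 5)
R_3 = 18 (n_3 = 3)
Step 3: H = 12/(N(N+1)) * sum(R_i^2/n_i) - 3(N+1)
     = 12/(12*13) * (21.5^2/4 + 38.5^2/5 + 18^2/3) - 3*13
     = 0.076923 * 520.013 - 39
     = 1.000962.
Step 4: Ties present; correction factor C = 1 - 24/(12^3 - 12) = 0.986014. Corrected H = 1.000962 / 0.986014 = 1.015160.
Step 5: Under H0, H ~ chi^2(2); p-value = 0.601951.
Step 6: alpha = 0.1. fail to reject H0.

H = 1.0152, df = 2, p = 0.601951, fail to reject H0.


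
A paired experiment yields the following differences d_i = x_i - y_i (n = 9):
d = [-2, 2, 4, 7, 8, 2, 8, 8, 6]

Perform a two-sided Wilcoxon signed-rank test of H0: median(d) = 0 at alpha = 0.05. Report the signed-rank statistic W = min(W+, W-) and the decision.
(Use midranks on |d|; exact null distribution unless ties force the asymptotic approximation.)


Step 1: Drop any zero differences (none here) and take |d_i|.
|d| = [2, 2, 4, 7, 8, 2, 8, 8, 6]
Step 2: Midrank |d_i| (ties get averaged ranks).
ranks: |2|->2, |2|->2, |4|->4, |7|->6, |8|->8, |2|->2, |8|->8, |8|->8, |6|->5
Step 3: Attach original signs; sum ranks with positive sign and with negative sign.
W+ = 2 + 4 + 6 + 8 + 2 + 8 + 8 + 5 = 43
W- = 2 = 2
(Check: W+ + W- = 45 should equal n(n+1)/2 = 45.)
Step 4: Test statistic W = min(W+, W-) = 2.
Step 5: Ties in |d|, so use the tie-corrected normal approximation.
        E[W] = n(n+1)/4 = 9*10/4 = 22.5.
        Tie groups: |d|=2 (t=3), |d|=8 (t=3); sum(t^3 - t) = 48.
        Var[W] = n(n+1)(2n+1)/24 - sum(t^3-t)/48 = 1710/24 - 48/48 = 70.25.
        z = (W - E[W]) / sqrt(Var[W]) = (2 - 22.5) / 8.3815 = -2.4459.
        Two-sided p = 2*Phi(z) = 0.014451.
Step 6: alpha = 0.05. reject H0.

W+ = 43, W- = 2, W = min = 2, p = 0.014451, reject H0.


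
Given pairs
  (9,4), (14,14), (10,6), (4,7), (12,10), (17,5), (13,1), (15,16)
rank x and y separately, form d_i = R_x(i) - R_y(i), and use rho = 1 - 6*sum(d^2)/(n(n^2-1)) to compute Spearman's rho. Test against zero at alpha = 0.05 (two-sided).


Step 1: Rank x and y separately (midranks; no ties here).
rank(x): 9->2, 14->6, 10->3, 4->1, 12->4, 17->8, 13->5, 15->7
rank(y): 4->2, 14->7, 6->4, 7->5, 10->6, 5->3, 1->1, 16->8
Step 2: d_i = R_x(i) - R_y(i); compute d_i^2.
  (2-2)^2=0, (6-7)^2=1, (3-4)^2=1, (1-5)^2=16, (4-6)^2=4, (8-3)^2=25, (5-1)^2=16, (7-8)^2=1
sum(d^2) = 64.
Step 3: rho = 1 - 6*64 / (8*(8^2 - 1)) = 1 - 384/504 = 0.238095.
Step 4: Under H0, t = rho * sqrt((n-2)/(1-rho^2)) = 0.6005 ~ t(6).
Step 5: Two-sided p-value from the t-distribution with 6 df = 0.570156.
Step 6: alpha = 0.05. fail to reject H0.

rho = 0.2381, p = 0.570156, fail to reject H0 at alpha = 0.05.


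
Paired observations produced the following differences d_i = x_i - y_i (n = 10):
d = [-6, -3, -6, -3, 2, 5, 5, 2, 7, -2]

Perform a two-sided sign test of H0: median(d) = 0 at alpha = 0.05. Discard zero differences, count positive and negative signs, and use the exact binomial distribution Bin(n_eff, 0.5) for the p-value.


Step 1: Discard zero differences. Original n = 10; n_eff = number of nonzero differences = 10.
Nonzero differences (with sign): -6, -3, -6, -3, +2, +5, +5, +2, +7, -2
Step 2: Count signs: positive = 5, negative = 5.
Step 3: Under H0: P(positive) = 0.5, so the number of positives S ~ Bin(10, 0.5).
Step 4: Two-sided exact p-value = sum of Bin(10,0.5) probabilities at or below the observed probability = 1.000000.
Step 5: alpha = 0.05. fail to reject H0.

n_eff = 10, pos = 5, neg = 5, p = 1.000000, fail to reject H0.


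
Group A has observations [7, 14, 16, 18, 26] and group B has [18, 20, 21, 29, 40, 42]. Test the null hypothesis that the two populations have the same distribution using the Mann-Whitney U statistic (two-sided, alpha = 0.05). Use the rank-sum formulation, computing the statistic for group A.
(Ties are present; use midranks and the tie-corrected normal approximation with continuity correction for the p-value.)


Step 1: Combine and sort all 11 observations; assign midranks.
sorted (value, group): (7,X), (14,X), (16,X), (18,X), (18,Y), (20,Y), (21,Y), (26,X), (29,Y), (40,Y), (42,Y)
ranks: 7->1, 14->2, 16->3, 18->4.5, 18->4.5, 20->6, 21->7, 26->8, 29->9, 40->10, 42->11
Step 2: Rank sum for X: R1 = 1 + 2 + 3 + 4.5 + 8 = 18.5.
Step 3: U_X = R1 - n1(n1+1)/2 = 18.5 - 5*6/2 = 18.5 - 15 = 3.5.
       U_Y = n1*n2 - U_X = 30 - 3.5 = 26.5.
Step 4: Ties are present, so use the tie-corrected normal approximation (with continuity correction) for the p-value.
Step 5: p-value = 0.044126; compare to alpha = 0.05. reject H0.

U_X = 3.5, p = 0.044126, reject H0 at alpha = 0.05.


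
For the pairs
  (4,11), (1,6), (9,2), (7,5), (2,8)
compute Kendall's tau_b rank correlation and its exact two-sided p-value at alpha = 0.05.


Step 1: Enumerate the 10 unordered pairs (i,j) with i<j and classify each by sign(x_j-x_i) * sign(y_j-y_i).
  (1,2):dx=-3,dy=-5->C; (1,3):dx=+5,dy=-9->D; (1,4):dx=+3,dy=-6->D; (1,5):dx=-2,dy=-3->C
  (2,3):dx=+8,dy=-4->D; (2,4):dx=+6,dy=-1->D; (2,5):dx=+1,dy=+2->C; (3,4):dx=-2,dy=+3->D
  (3,5):dx=-7,dy=+6->D; (4,5):dx=-5,dy=+3->D
Step 2: C = 3, D = 7, total pairs = 10.
Step 3: tau = (C - D)/(n(n-1)/2) = (3 - 7)/10 = -0.400000.
Step 4: Exact two-sided p-value (enumerate n! = 120 permutations of y under H0): p = 0.483333.
Step 5: alpha = 0.05. fail to reject H0.

tau_b = -0.4000 (C=3, D=7), p = 0.483333, fail to reject H0.


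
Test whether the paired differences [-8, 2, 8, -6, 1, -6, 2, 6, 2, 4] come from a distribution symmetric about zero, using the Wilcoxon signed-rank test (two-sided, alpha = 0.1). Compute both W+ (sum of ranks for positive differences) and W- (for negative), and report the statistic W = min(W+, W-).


Step 1: Drop any zero differences (none here) and take |d_i|.
|d| = [8, 2, 8, 6, 1, 6, 2, 6, 2, 4]
Step 2: Midrank |d_i| (ties get averaged ranks).
ranks: |8|->9.5, |2|->3, |8|->9.5, |6|->7, |1|->1, |6|->7, |2|->3, |6|->7, |2|->3, |4|->5
Step 3: Attach original signs; sum ranks with positive sign and with negative sign.
W+ = 3 + 9.5 + 1 + 3 + 7 + 3 + 5 = 31.5
W- = 9.5 + 7 + 7 = 23.5
(Check: W+ + W- = 55 should equal n(n+1)/2 = 55.)
Step 4: Test statistic W = min(W+, W-) = 23.5.
Step 5: Ties in |d|, so use the tie-corrected normal approximation.
        E[W] = n(n+1)/4 = 10*11/4 = 27.5.
        Tie groups: |d|=2 (t=3), |d|=6 (t=3), |d|=8 (t=2); sum(t^3 - t) = 54.
        Var[W] = n(n+1)(2n+1)/24 - sum(t^3-t)/48 = 2310/24 - 54/48 = 95.125.
        z = (W - E[W]) / sqrt(Var[W]) = (23.5 - 27.5) / 9.7532 = -0.4101.
        Two-sided p = 2*Phi(z) = 0.681717.
Step 6: alpha = 0.1. fail to reject H0.

W+ = 31.5, W- = 23.5, W = min = 23.5, p = 0.681717, fail to reject H0.


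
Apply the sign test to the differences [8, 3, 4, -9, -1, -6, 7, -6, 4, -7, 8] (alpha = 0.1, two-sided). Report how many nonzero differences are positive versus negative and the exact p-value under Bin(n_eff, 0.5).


Step 1: Discard zero differences. Original n = 11; n_eff = number of nonzero differences = 11.
Nonzero differences (with sign): +8, +3, +4, -9, -1, -6, +7, -6, +4, -7, +8
Step 2: Count signs: positive = 6, negative = 5.
Step 3: Under H0: P(positive) = 0.5, so the number of positives S ~ Bin(11, 0.5).
Step 4: Two-sided exact p-value = sum of Bin(11,0.5) probabilities at or below the observed probability = 1.000000.
Step 5: alpha = 0.1. fail to reject H0.

n_eff = 11, pos = 6, neg = 5, p = 1.000000, fail to reject H0.


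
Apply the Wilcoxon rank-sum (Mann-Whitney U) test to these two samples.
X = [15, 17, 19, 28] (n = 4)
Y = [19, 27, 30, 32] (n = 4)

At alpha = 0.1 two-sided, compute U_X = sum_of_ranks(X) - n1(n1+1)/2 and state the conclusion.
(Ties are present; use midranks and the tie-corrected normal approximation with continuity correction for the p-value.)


Step 1: Combine and sort all 8 observations; assign midranks.
sorted (value, group): (15,X), (17,X), (19,X), (19,Y), (27,Y), (28,X), (30,Y), (32,Y)
ranks: 15->1, 17->2, 19->3.5, 19->3.5, 27->5, 28->6, 30->7, 32->8
Step 2: Rank sum for X: R1 = 1 + 2 + 3.5 + 6 = 12.5.
Step 3: U_X = R1 - n1(n1+1)/2 = 12.5 - 4*5/2 = 12.5 - 10 = 2.5.
       U_Y = n1*n2 - U_X = 16 - 2.5 = 13.5.
Step 4: Ties are present, so use the tie-corrected normal approximation (with continuity correction) for the p-value.
Step 5: p-value = 0.146489; compare to alpha = 0.1. fail to reject H0.

U_X = 2.5, p = 0.146489, fail to reject H0 at alpha = 0.1.


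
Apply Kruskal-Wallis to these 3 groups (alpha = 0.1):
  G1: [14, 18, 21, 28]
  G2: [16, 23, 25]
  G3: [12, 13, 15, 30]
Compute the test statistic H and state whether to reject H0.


Step 1: Combine all N = 11 observations and assign midranks.
sorted (value, group, rank): (12,G3,1), (13,G3,2), (14,G1,3), (15,G3,4), (16,G2,5), (18,G1,6), (21,G1,7), (23,G2,8), (25,G2,9), (28,G1,10), (30,G3,11)
Step 2: Sum ranks within each group.
R_1 = 26 (n_1 = 4)
R_2 = 22 (n_2 = 3)
R_3 = 18 (n_3 = 4)
Step 3: H = 12/(N(N+1)) * sum(R_i^2/n_i) - 3(N+1)
     = 12/(11*12) * (26^2/4 + 22^2/3 + 18^2/4) - 3*12
     = 0.090909 * 411.333 - 36
     = 1.393939.
Step 4: No ties, so H is used without correction.
Step 5: Under H0, H ~ chi^2(2); p-value = 0.498092.
Step 6: alpha = 0.1. fail to reject H0.

H = 1.3939, df = 2, p = 0.498092, fail to reject H0.


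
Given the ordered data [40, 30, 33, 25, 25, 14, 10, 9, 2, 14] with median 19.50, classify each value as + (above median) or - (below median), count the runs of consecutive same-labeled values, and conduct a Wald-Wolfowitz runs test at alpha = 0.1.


Step 1: Compute median = 19.50; label A = above, B = below.
Labels in order: AAAAABBBBB  (n_A = 5, n_B = 5)
Step 2: Count runs R = 2.
Step 3: Under H0 (random ordering), E[R] = 2*n_A*n_B/(n_A+n_B) + 1 = 2*5*5/10 + 1 = 6.0000.
        Var[R] = 2*n_A*n_B*(2*n_A*n_B - n_A - n_B) / ((n_A+n_B)^2 * (n_A+n_B-1)) = 2000/900 = 2.2222.
        SD[R] = 1.4907.
Step 4: Continuity-corrected z = (R + 0.5 - E[R]) / SD[R] = (2 + 0.5 - 6.0000) / 1.4907 = -2.3479.
Step 5: Two-sided p-value via normal approximation = 2*(1 - Phi(|z|)) = 0.018881.
Step 6: alpha = 0.1. reject H0.

R = 2, z = -2.3479, p = 0.018881, reject H0.


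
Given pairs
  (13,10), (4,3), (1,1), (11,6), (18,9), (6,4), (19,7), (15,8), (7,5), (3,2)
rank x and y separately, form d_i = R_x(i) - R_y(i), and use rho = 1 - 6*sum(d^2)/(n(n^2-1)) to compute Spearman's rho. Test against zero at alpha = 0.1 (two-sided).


Step 1: Rank x and y separately (midranks; no ties here).
rank(x): 13->7, 4->3, 1->1, 11->6, 18->9, 6->4, 19->10, 15->8, 7->5, 3->2
rank(y): 10->10, 3->3, 1->1, 6->6, 9->9, 4->4, 7->7, 8->8, 5->5, 2->2
Step 2: d_i = R_x(i) - R_y(i); compute d_i^2.
  (7-10)^2=9, (3-3)^2=0, (1-1)^2=0, (6-6)^2=0, (9-9)^2=0, (4-4)^2=0, (10-7)^2=9, (8-8)^2=0, (5-5)^2=0, (2-2)^2=0
sum(d^2) = 18.
Step 3: rho = 1 - 6*18 / (10*(10^2 - 1)) = 1 - 108/990 = 0.890909.
Step 4: Under H0, t = rho * sqrt((n-2)/(1-rho^2)) = 5.5482 ~ t(8).
Step 5: Two-sided p-value from the t-distribution with 8 df = 0.000542.
Step 6: alpha = 0.1. reject H0.

rho = 0.8909, p = 0.000542, reject H0 at alpha = 0.1.


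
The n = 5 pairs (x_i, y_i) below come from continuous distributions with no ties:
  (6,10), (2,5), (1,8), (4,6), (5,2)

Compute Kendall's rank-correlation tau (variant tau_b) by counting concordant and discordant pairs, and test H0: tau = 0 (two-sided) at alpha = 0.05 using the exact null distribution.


Step 1: Enumerate the 10 unordered pairs (i,j) with i<j and classify each by sign(x_j-x_i) * sign(y_j-y_i).
  (1,2):dx=-4,dy=-5->C; (1,3):dx=-5,dy=-2->C; (1,4):dx=-2,dy=-4->C; (1,5):dx=-1,dy=-8->C
  (2,3):dx=-1,dy=+3->D; (2,4):dx=+2,dy=+1->C; (2,5):dx=+3,dy=-3->D; (3,4):dx=+3,dy=-2->D
  (3,5):dx=+4,dy=-6->D; (4,5):dx=+1,dy=-4->D
Step 2: C = 5, D = 5, total pairs = 10.
Step 3: tau = (C - D)/(n(n-1)/2) = (5 - 5)/10 = 0.000000.
Step 4: Exact two-sided p-value (enumerate n! = 120 permutations of y under H0): p = 1.000000.
Step 5: alpha = 0.05. fail to reject H0.

tau_b = 0.0000 (C=5, D=5), p = 1.000000, fail to reject H0.


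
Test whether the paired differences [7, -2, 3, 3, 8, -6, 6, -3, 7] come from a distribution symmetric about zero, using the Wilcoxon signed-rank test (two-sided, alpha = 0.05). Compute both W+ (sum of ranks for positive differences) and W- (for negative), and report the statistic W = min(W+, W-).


Step 1: Drop any zero differences (none here) and take |d_i|.
|d| = [7, 2, 3, 3, 8, 6, 6, 3, 7]
Step 2: Midrank |d_i| (ties get averaged ranks).
ranks: |7|->7.5, |2|->1, |3|->3, |3|->3, |8|->9, |6|->5.5, |6|->5.5, |3|->3, |7|->7.5
Step 3: Attach original signs; sum ranks with positive sign and with negative sign.
W+ = 7.5 + 3 + 3 + 9 + 5.5 + 7.5 = 35.5
W- = 1 + 5.5 + 3 = 9.5
(Check: W+ + W- = 45 should equal n(n+1)/2 = 45.)
Step 4: Test statistic W = min(W+, W-) = 9.5.
Step 5: Ties in |d|, so use the tie-corrected normal approximation.
        E[W] = n(n+1)/4 = 9*10/4 = 22.5.
        Tie groups: |d|=3 (t=3), |d|=6 (t=2), |d|=7 (t=2); sum(t^3 - t) = 36.
        Var[W] = n(n+1)(2n+1)/24 - sum(t^3-t)/48 = 1710/24 - 36/48 = 70.5.
        z = (W - E[W]) / sqrt(Var[W]) = (9.5 - 22.5) / 8.3964 = -1.5483.
        Two-sided p = 2*Phi(z) = 0.121556.
Step 6: alpha = 0.05. fail to reject H0.

W+ = 35.5, W- = 9.5, W = min = 9.5, p = 0.121556, fail to reject H0.


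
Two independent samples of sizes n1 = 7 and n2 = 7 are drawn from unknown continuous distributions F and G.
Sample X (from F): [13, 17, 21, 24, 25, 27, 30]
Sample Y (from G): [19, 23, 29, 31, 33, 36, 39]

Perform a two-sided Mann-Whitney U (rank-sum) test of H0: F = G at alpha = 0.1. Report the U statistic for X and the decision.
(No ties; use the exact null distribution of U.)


Step 1: Combine and sort all 14 observations; assign midranks.
sorted (value, group): (13,X), (17,X), (19,Y), (21,X), (23,Y), (24,X), (25,X), (27,X), (29,Y), (30,X), (31,Y), (33,Y), (36,Y), (39,Y)
ranks: 13->1, 17->2, 19->3, 21->4, 23->5, 24->6, 25->7, 27->8, 29->9, 30->10, 31->11, 33->12, 36->13, 39->14
Step 2: Rank sum for X: R1 = 1 + 2 + 4 + 6 + 7 + 8 + 10 = 38.
Step 3: U_X = R1 - n1(n1+1)/2 = 38 - 7*8/2 = 38 - 28 = 10.
       U_Y = n1*n2 - U_X = 49 - 10 = 39.
Step 4: No ties, so the exact null distribution of U (based on enumerating the C(14,7) = 3432 equally likely rank assignments) gives the two-sided p-value.
Step 5: p-value = 0.072844; compare to alpha = 0.1. reject H0.

U_X = 10, p = 0.072844, reject H0 at alpha = 0.1.


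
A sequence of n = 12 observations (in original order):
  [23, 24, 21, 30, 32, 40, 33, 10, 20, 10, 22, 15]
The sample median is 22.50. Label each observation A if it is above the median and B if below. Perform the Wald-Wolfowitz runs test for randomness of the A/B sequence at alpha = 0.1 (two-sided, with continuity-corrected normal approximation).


Step 1: Compute median = 22.50; label A = above, B = below.
Labels in order: AABAAAABBBBB  (n_A = 6, n_B = 6)
Step 2: Count runs R = 4.
Step 3: Under H0 (random ordering), E[R] = 2*n_A*n_B/(n_A+n_B) + 1 = 2*6*6/12 + 1 = 7.0000.
        Var[R] = 2*n_A*n_B*(2*n_A*n_B - n_A - n_B) / ((n_A+n_B)^2 * (n_A+n_B-1)) = 4320/1584 = 2.7273.
        SD[R] = 1.6514.
Step 4: Continuity-corrected z = (R + 0.5 - E[R]) / SD[R] = (4 + 0.5 - 7.0000) / 1.6514 = -1.5138.
Step 5: Two-sided p-value via normal approximation = 2*(1 - Phi(|z|)) = 0.130070.
Step 6: alpha = 0.1. fail to reject H0.

R = 4, z = -1.5138, p = 0.130070, fail to reject H0.


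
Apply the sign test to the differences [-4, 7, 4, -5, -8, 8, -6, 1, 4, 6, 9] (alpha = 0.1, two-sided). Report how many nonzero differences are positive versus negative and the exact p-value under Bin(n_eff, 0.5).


Step 1: Discard zero differences. Original n = 11; n_eff = number of nonzero differences = 11.
Nonzero differences (with sign): -4, +7, +4, -5, -8, +8, -6, +1, +4, +6, +9
Step 2: Count signs: positive = 7, negative = 4.
Step 3: Under H0: P(positive) = 0.5, so the number of positives S ~ Bin(11, 0.5).
Step 4: Two-sided exact p-value = sum of Bin(11,0.5) probabilities at or below the observed probability = 0.548828.
Step 5: alpha = 0.1. fail to reject H0.

n_eff = 11, pos = 7, neg = 4, p = 0.548828, fail to reject H0.


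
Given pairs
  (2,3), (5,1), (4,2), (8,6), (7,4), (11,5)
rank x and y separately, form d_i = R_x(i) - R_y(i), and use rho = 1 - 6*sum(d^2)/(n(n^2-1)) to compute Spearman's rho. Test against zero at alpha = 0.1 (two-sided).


Step 1: Rank x and y separately (midranks; no ties here).
rank(x): 2->1, 5->3, 4->2, 8->5, 7->4, 11->6
rank(y): 3->3, 1->1, 2->2, 6->6, 4->4, 5->5
Step 2: d_i = R_x(i) - R_y(i); compute d_i^2.
  (1-3)^2=4, (3-1)^2=4, (2-2)^2=0, (5-6)^2=1, (4-4)^2=0, (6-5)^2=1
sum(d^2) = 10.
Step 3: rho = 1 - 6*10 / (6*(6^2 - 1)) = 1 - 60/210 = 0.714286.
Step 4: Under H0, t = rho * sqrt((n-2)/(1-rho^2)) = 2.0412 ~ t(4).
Step 5: Two-sided p-value from the t-distribution with 4 df = 0.110787.
Step 6: alpha = 0.1. fail to reject H0.

rho = 0.7143, p = 0.110787, fail to reject H0 at alpha = 0.1.


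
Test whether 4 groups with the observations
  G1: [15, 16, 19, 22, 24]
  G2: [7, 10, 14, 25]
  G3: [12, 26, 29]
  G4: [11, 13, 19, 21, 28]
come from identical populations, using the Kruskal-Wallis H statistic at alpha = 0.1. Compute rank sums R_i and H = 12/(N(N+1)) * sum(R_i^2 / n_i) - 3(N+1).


Step 1: Combine all N = 17 observations and assign midranks.
sorted (value, group, rank): (7,G2,1), (10,G2,2), (11,G4,3), (12,G3,4), (13,G4,5), (14,G2,6), (15,G1,7), (16,G1,8), (19,G1,9.5), (19,G4,9.5), (21,G4,11), (22,G1,12), (24,G1,13), (25,G2,14), (26,G3,15), (28,G4,16), (29,G3,17)
Step 2: Sum ranks within each group.
R_1 = 49.5 (n_1 = 5)
R_2 = 23 (n_2 = 4)
R_3 = 36 (n_3 = 3)
R_4 = 44.5 (n_4 = 5)
Step 3: H = 12/(N(N+1)) * sum(R_i^2/n_i) - 3(N+1)
     = 12/(17*18) * (49.5^2/5 + 23^2/4 + 36^2/3 + 44.5^2/5) - 3*18
     = 0.039216 * 1450.35 - 54
     = 2.876471.
Step 4: Ties present; correction factor C = 1 - 6/(17^3 - 17) = 0.998775. Corrected H = 2.876471 / 0.998775 = 2.880000.
Step 5: Under H0, H ~ chi^2(3); p-value = 0.410499.
Step 6: alpha = 0.1. fail to reject H0.

H = 2.8800, df = 3, p = 0.410499, fail to reject H0.


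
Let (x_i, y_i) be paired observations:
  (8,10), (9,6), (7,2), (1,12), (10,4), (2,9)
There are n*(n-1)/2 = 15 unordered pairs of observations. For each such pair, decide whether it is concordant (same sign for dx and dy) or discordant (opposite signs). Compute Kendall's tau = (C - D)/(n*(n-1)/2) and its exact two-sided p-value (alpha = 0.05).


Step 1: Enumerate the 15 unordered pairs (i,j) with i<j and classify each by sign(x_j-x_i) * sign(y_j-y_i).
  (1,2):dx=+1,dy=-4->D; (1,3):dx=-1,dy=-8->C; (1,4):dx=-7,dy=+2->D; (1,5):dx=+2,dy=-6->D
  (1,6):dx=-6,dy=-1->C; (2,3):dx=-2,dy=-4->C; (2,4):dx=-8,dy=+6->D; (2,5):dx=+1,dy=-2->D
  (2,6):dx=-7,dy=+3->D; (3,4):dx=-6,dy=+10->D; (3,5):dx=+3,dy=+2->C; (3,6):dx=-5,dy=+7->D
  (4,5):dx=+9,dy=-8->D; (4,6):dx=+1,dy=-3->D; (5,6):dx=-8,dy=+5->D
Step 2: C = 4, D = 11, total pairs = 15.
Step 3: tau = (C - D)/(n(n-1)/2) = (4 - 11)/15 = -0.466667.
Step 4: Exact two-sided p-value (enumerate n! = 720 permutations of y under H0): p = 0.272222.
Step 5: alpha = 0.05. fail to reject H0.

tau_b = -0.4667 (C=4, D=11), p = 0.272222, fail to reject H0.
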